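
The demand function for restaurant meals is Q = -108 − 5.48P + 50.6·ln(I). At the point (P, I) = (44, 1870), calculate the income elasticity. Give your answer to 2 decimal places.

1.58

At P = 44, I = 1870: Q = 32.085.
Holding P constant, ∂Q/∂I = 50.6/I = 0.0270588.
η_I = (∂Q/∂I)·(I/Q) = 0.0270588 × (1870/32.085) = 1.58.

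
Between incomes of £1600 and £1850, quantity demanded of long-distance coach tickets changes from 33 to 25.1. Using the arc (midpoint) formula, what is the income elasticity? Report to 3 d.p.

-1.876

ΔQ = 25.1 − 33 = -7.9; midpoint Q̄ = (33 + 25.1)/2 = 29.05.
ΔI = 1850 − 1600 = 250; midpoint Ī = (1600 + 1850)/2 = 1725.
η = (ΔQ/Q̄) ÷ (ΔI/Ī) = (-7.9/29.05) ÷ (250/1725) = -1.876.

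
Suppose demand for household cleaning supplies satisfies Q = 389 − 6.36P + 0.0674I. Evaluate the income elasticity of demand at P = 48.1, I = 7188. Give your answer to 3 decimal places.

0.854

At P = 48.1, I = 7188: Q = 567.555.
Holding P constant, ∂Q/∂I = 0.0674.
η_I = (∂Q/∂I)·(I/Q) = 0.0674 × (7188/567.555) = 0.854.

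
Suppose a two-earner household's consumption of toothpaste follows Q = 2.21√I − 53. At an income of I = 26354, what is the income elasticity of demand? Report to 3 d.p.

At I = 26354: Q = 305.770.
dQ/dI = 2.21/(2√I) = 0.00680674 at this income.
η = (dQ/dI)·(I/Q) = 0.00680674 × (26354/305.770) = 0.587.

0.587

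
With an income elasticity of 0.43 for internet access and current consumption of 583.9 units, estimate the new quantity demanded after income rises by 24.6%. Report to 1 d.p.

%ΔQ ≈ η × %ΔI = 0.43 × 24.6% = 10.578%.
New Q ≈ 583.9 × (1 + 0.10578) = 645.7.

645.7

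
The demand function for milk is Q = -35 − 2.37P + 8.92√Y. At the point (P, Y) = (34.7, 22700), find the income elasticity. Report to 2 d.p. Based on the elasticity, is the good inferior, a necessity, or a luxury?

0.55 (necessity)

At P = 34.7, Y = 22700: Q = 1226.695.
Holding P constant, ∂Q/∂Y = 8.92/(2√Y) = 0.0296021.
η_Y = (∂Q/∂Y)·(Y/Q) = 0.0296021 × (22700/1226.695) = 0.55.
Since 0 < η < 1, this is a necessity.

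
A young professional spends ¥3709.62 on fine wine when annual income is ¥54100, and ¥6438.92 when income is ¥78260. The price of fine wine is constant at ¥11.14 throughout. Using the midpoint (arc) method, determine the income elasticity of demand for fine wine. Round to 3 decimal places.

1.473

With a constant price, Q₁ = 3709.62/11.14 = 333.000 and Q₂ = 6438.92/11.14 = 578.000 (equivalently, work directly with expenditure since P cancels).
Midpoint %ΔQ = (6438.92 − 3709.62)/5074.27 = 0.53787; midpoint %ΔI = (78260 − 54100)/66180 = 0.36506.
η = 0.53787 / 0.36506 = 1.473.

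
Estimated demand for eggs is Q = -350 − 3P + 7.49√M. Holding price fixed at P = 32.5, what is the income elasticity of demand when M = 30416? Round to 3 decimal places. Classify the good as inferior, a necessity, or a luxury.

0.761 (necessity)

At P = 32.5, M = 30416: Q = 858.770.
Holding P constant, ∂Q/∂M = 7.49/(2√M) = 0.0214734.
η_M = (∂Q/∂M)·(M/Q) = 0.0214734 × (30416/858.770) = 0.761.
Since 0 < η < 1, this is a necessity.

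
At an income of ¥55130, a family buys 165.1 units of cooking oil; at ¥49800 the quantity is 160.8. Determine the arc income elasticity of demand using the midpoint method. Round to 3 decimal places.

ΔQ = 160.8 − 165.1 = -4.3; midpoint Q̄ = (165.1 + 160.8)/2 = 162.95.
ΔI = 49800 − 55130 = -5330; midpoint Ī = (55130 + 49800)/2 = 52465.
η = (ΔQ/Q̄) ÷ (ΔI/Ī) = (-4.3/162.95) ÷ (-5330/52465) = 0.260.

0.260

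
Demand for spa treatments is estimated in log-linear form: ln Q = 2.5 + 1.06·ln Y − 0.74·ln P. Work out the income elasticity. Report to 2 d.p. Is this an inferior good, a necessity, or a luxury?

In a log-linear demand, the coefficient on ln Y is the income elasticity.
So η = 1.06.
η > 1 ⇒ luxury.

1.06 (luxury)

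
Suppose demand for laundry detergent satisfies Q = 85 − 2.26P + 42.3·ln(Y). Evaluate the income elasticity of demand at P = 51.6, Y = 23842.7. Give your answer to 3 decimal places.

0.107

At P = 51.6, Y = 23842.7: Q = 394.736.
Holding P constant, ∂Q/∂Y = 42.3/Y = 0.00177413.
η_Y = (∂Q/∂Y)·(Y/Q) = 0.00177413 × (23842.7/394.736) = 0.107.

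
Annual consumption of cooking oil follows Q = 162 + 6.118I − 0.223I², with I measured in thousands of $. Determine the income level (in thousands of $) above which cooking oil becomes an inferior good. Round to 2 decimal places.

dQ/dI = 6.118 − 0.446I.
The good is inferior where dQ/dI < 0. Setting dQ/dI = 0 gives I = 6.118 / 0.446 = 13.72.

13.72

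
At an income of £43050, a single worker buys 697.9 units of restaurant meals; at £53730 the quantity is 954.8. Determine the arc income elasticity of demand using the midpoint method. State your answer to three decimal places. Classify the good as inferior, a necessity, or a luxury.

ΔQ = 954.8 − 697.9 = 256.9; midpoint Q̄ = (697.9 + 954.8)/2 = 826.35.
ΔI = 53730 − 43050 = 10680; midpoint Ī = (43050 + 53730)/2 = 48390.
η = (ΔQ/Q̄) ÷ (ΔI/Ī) = (256.9/826.35) ÷ (10680/48390) = 1.409.
η > 1 ⇒ luxury.

1.409 (luxury)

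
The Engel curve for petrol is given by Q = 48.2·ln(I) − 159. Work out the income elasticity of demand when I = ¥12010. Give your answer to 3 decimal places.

0.164

At I = 12010: Q = 293.766.
dQ/dI = 48.2/I = 0.00401332 at this income.
η = (dQ/dI)·(I/Q) = 0.00401332 × (12010/293.766) = 0.164.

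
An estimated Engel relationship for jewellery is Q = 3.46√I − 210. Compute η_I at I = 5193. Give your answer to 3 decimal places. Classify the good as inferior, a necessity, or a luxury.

3.169 (luxury)

At I = 5193: Q = 39.336.
dQ/dI = 3.46/(2√I) = 0.0240069 at this income.
η = (dQ/dI)·(I/Q) = 0.0240069 × (5193/39.336) = 3.169.
Since η > 1, the good is a luxury.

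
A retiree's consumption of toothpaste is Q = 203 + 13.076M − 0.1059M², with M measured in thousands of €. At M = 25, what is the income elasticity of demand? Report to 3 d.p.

At M = 25: Q = 463.7125.
dQ/dM = 13.076 − 0.2118M = 7.78100.
η = (dQ/dM)·(M/Q) = 7.78100 × (25/463.7125) = 0.419.

0.419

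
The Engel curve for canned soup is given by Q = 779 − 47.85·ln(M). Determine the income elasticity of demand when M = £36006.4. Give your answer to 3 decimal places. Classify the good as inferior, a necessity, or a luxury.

-0.173 (inferior good)

At M = 36006.4: Q = 276.984.
dQ/dM = -47.85/M = -0.00132893 at this income.
η = (dQ/dM)·(M/Q) = -0.00132893 × (36006.4/276.984) = -0.173.
Since η < 0, the good is an inferior good.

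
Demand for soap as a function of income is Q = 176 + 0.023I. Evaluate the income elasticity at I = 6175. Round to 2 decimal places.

0.45

At I = 6175: Q = 318.025.
dQ/dI = 0.023.
η = (dQ/dI)·(I/Q) = 0.023 × (6175/318.025) = 0.45.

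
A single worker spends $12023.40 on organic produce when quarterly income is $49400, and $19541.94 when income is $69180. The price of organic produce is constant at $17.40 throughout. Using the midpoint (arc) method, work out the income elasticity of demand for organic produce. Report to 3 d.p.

With a constant price, Q₁ = 12023.40/17.40 = 691.000 and Q₂ = 19541.94/17.40 = 1123.100 (equivalently, work directly with expenditure since P cancels).
Midpoint %ΔQ = (19541.94 − 12023.40)/15782.67 = 0.47638; midpoint %ΔI = (69180 − 49400)/59290 = 0.33361.
η = 0.47638 / 0.33361 = 1.428.

1.428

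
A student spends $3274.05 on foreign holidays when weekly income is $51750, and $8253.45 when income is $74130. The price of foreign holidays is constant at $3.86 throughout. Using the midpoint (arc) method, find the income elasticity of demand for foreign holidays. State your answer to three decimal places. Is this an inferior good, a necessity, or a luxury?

With a constant price, Q₁ = 3274.05/3.86 = 848.199 and Q₂ = 8253.45/3.86 = 2138.199 (equivalently, work directly with expenditure since P cancels).
Midpoint %ΔQ = (8253.45 − 3274.05)/5763.75 = 0.86392; midpoint %ΔI = (74130 − 51750)/62940 = 0.35558.
η = 0.86392 / 0.35558 = 2.430.
η > 1 ⇒ luxury.

2.430 (luxury)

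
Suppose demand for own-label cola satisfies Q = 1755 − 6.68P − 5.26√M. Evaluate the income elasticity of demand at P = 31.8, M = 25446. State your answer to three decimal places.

At P = 31.8, M = 25446: Q = 703.511.
Holding P constant, ∂Q/∂M = -5.26/(2√M) = -0.0164872.
η_M = (∂Q/∂M)·(M/Q) = -0.0164872 × (25446/703.511) = -0.596.

-0.596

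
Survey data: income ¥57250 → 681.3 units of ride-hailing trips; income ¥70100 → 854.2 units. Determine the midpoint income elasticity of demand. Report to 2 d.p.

ΔQ = 854.2 − 681.3 = 172.9; midpoint Q̄ = (681.3 + 854.2)/2 = 767.75.
ΔI = 70100 − 57250 = 12850; midpoint Ī = (57250 + 70100)/2 = 63675.
η = (ΔQ/Q̄) ÷ (ΔI/Ī) = (172.9/767.75) ÷ (12850/63675) = 1.12.

1.12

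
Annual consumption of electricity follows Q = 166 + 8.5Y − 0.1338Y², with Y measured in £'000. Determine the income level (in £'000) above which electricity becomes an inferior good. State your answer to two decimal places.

31.76

dQ/dY = 8.5 − 0.2676Y.
The good is inferior where dQ/dY < 0. Setting dQ/dY = 0 gives Y = 8.5 / 0.2676 = 31.76.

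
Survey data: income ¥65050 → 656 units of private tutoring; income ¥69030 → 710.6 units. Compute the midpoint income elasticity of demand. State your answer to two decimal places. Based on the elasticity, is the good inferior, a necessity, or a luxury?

1.35 (luxury)

ΔQ = 710.6 − 656 = 54.6; midpoint Q̄ = (656 + 710.6)/2 = 683.3.
ΔI = 69030 − 65050 = 3980; midpoint Ī = (65050 + 69030)/2 = 67040.
η = (ΔQ/Q̄) ÷ (ΔI/Ī) = (54.6/683.3) ÷ (3980/67040) = 1.35.
η > 1 ⇒ luxury.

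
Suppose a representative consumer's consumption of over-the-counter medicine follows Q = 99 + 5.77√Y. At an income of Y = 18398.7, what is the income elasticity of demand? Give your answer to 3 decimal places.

0.444

At Y = 18398.7: Q = 881.653.
dQ/dY = 5.77/(2√Y) = 0.0212693 at this income.
η = (dQ/dY)·(Y/Q) = 0.0212693 × (18398.7/881.653) = 0.444.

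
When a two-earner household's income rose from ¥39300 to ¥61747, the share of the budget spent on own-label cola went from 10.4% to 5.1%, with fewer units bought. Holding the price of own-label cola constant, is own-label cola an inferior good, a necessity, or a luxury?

Quantity demanded falls as income rises, so η < 0.

inferior good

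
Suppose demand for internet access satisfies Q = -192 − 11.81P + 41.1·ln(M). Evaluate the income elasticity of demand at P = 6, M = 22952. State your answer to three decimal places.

At P = 6, M = 22952: Q = 149.832.
Holding P constant, ∂Q/∂M = 41.1/M = 0.00179069.
η_M = (∂Q/∂M)·(M/Q) = 0.00179069 × (22952/149.832) = 0.274.

0.274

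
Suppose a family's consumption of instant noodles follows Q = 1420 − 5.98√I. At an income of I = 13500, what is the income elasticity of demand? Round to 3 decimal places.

-0.479

At I = 13500: Q = 725.187.
dQ/dI = -5.98/(2√I) = -0.0257338 at this income.
η = (dQ/dI)·(I/Q) = -0.0257338 × (13500/725.187) = -0.479.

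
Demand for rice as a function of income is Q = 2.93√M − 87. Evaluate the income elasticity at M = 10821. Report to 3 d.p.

At M = 10821: Q = 217.790.
dQ/dM = 2.93/(2√M) = 0.0140833 at this income.
η = (dQ/dM)·(M/Q) = 0.0140833 × (10821/217.790) = 0.700.

0.700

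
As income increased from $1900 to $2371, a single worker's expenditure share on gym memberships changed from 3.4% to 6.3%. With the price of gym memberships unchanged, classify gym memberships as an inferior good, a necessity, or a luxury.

luxury

The budget share rises as income rises, so η > 1.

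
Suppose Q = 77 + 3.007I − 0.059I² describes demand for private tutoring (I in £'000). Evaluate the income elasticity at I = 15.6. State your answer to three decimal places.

At I = 15.6: Q = 109.5510.
dQ/dI = 3.007 − 0.118I = 1.16620.
η = (dQ/dI)·(I/Q) = 1.16620 × (15.6/109.5510) = 0.166.

0.166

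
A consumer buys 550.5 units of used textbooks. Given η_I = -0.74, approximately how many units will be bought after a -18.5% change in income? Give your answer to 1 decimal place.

%ΔQ ≈ η × %ΔI = -0.74 × (-18.5%) = 13.69%.
New Q ≈ 550.5 × (1 + 0.1369) = 625.9.

625.9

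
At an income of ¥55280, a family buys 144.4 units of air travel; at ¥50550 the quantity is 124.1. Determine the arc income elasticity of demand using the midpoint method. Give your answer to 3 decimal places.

1.692

ΔQ = 124.1 − 144.4 = -20.3; midpoint Q̄ = (144.4 + 124.1)/2 = 134.25.
ΔI = 50550 − 55280 = -4730; midpoint Ī = (55280 + 50550)/2 = 52915.
η = (ΔQ/Q̄) ÷ (ΔI/Ī) = (-20.3/134.25) ÷ (-4730/52915) = 1.692.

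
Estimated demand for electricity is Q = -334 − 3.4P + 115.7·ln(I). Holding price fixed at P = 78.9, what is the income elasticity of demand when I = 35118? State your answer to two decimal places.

0.19

At P = 78.9, I = 35118: Q = 608.710.
Holding P constant, ∂Q/∂I = 115.7/I = 0.00329461.
η_I = (∂Q/∂I)·(I/Q) = 0.00329461 × (35118/608.710) = 0.19.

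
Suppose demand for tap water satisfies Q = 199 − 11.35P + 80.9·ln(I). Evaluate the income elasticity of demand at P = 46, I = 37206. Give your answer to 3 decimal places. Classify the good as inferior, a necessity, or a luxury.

At P = 46, I = 37206: Q = 528.310.
Holding P constant, ∂Q/∂I = 80.9/I = 0.00217438.
η_I = (∂Q/∂I)·(I/Q) = 0.00217438 × (37206/528.310) = 0.153.
Since 0 < η < 1, this is a necessity.

0.153 (necessity)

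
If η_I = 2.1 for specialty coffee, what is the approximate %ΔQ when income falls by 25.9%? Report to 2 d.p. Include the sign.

%ΔQ ≈ η × %ΔI = 2.1 × (-25.9%) = -54.39%.

-54.39%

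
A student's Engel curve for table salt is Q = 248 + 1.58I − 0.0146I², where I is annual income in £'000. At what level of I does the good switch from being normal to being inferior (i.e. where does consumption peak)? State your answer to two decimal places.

dQ/dI = 1.58 − 0.0292I.
The good is inferior where dQ/dI < 0. Setting dQ/dI = 0 gives I = 1.58 / 0.0292 = 54.11.

54.11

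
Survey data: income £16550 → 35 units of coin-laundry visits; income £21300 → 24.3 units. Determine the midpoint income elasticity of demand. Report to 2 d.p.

-1.44

ΔQ = 24.3 − 35 = -10.7; midpoint Q̄ = (35 + 24.3)/2 = 29.65.
ΔI = 21300 − 16550 = 4750; midpoint Ī = (16550 + 21300)/2 = 18925.
η = (ΔQ/Q̄) ÷ (ΔI/Ī) = (-10.7/29.65) ÷ (4750/18925) = -1.44.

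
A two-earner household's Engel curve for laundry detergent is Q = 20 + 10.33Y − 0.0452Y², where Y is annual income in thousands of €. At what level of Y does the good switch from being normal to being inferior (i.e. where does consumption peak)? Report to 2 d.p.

dQ/dY = 10.33 − 0.0904Y.
The good is inferior where dQ/dY < 0. Setting dQ/dY = 0 gives Y = 10.33 / 0.0904 = 114.27.

114.27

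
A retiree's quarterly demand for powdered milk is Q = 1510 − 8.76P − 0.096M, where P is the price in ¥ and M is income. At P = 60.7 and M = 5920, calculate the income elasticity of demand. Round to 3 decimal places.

At P = 60.7, M = 5920: Q = 409.948.
Holding P constant, ∂Q/∂M = −0.096.
η_M = (∂Q/∂M)·(M/Q) = -0.096 × (5920/409.948) = -1.386.

-1.386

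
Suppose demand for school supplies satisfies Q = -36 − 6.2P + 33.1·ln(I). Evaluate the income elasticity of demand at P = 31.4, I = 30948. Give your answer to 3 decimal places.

At P = 31.4, I = 30948: Q = 111.576.
Holding P constant, ∂Q/∂I = 33.1/I = 0.00106954.
η_I = (∂Q/∂I)·(I/Q) = 0.00106954 × (30948/111.576) = 0.297.

0.297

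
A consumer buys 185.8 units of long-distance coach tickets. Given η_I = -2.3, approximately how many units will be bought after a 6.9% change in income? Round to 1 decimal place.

156.3

%ΔQ ≈ η × %ΔI = -2.3 × 6.9% = -15.87%.
New Q ≈ 185.8 × (1 − 0.1587) = 156.3.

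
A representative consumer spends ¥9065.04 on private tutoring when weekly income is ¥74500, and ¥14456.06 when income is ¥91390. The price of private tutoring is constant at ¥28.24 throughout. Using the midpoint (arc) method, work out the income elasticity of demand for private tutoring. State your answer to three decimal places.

2.251

With a constant price, Q₁ = 9065.04/28.24 = 321.000 and Q₂ = 14456.06/28.24 = 511.900 (equivalently, work directly with expenditure since P cancels).
Midpoint %ΔQ = (14456.06 − 9065.04)/11760.55 = 0.45840; midpoint %ΔI = (91390 − 74500)/82945 = 0.20363.
η = 0.45840 / 0.20363 = 2.251.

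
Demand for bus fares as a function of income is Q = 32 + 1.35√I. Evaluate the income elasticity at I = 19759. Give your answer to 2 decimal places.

0.43

At I = 19759: Q = 221.765.
dQ/dI = 1.35/(2√I) = 0.00480199 at this income.
η = (dQ/dI)·(I/Q) = 0.00480199 × (19759/221.765) = 0.43.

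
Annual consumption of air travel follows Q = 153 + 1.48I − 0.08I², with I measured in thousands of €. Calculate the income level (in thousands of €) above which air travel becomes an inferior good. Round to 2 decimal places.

dQ/dI = 1.48 − 0.16I.
The good is inferior where dQ/dI < 0. Setting dQ/dI = 0 gives I = 1.48 / 0.16 = 9.25.

9.25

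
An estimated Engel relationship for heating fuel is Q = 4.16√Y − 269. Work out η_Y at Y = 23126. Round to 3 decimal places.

At Y = 23126: Q = 363.621.
dQ/dY = 4.16/(2√Y) = 0.0136777 at this income.
η = (dQ/dY)·(Y/Q) = 0.0136777 × (23126/363.621) = 0.870.

0.870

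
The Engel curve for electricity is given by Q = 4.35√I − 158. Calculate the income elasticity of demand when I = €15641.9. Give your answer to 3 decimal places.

0.705

At I = 15641.9: Q = 386.044.
dQ/dI = 4.35/(2√I) = 0.0173906 at this income.
η = (dQ/dI)·(I/Q) = 0.0173906 × (15641.9/386.044) = 0.705.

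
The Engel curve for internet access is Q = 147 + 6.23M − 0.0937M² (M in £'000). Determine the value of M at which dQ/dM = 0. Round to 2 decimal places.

dQ/dM = 6.23 − 0.1874M.
The good is inferior where dQ/dM < 0. Setting dQ/dM = 0 gives M = 6.23 / 0.1874 = 33.24.

33.24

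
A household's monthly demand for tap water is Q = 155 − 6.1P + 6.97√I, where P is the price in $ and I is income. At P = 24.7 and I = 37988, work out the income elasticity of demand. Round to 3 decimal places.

0.498

At P = 24.7, I = 37988: Q = 1362.819.
Holding P constant, ∂Q/∂I = 6.97/(2√I) = 0.0178805.
η_I = (∂Q/∂I)·(I/Q) = 0.0178805 × (37988/1362.819) = 0.498.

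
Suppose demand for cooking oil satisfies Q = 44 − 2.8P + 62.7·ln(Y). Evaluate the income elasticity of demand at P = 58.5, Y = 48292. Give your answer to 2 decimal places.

At P = 58.5, Y = 48292: Q = 556.421.
Holding P constant, ∂Q/∂Y = 62.7/Y = 0.00129835.
η_Y = (∂Q/∂Y)·(Y/Q) = 0.00129835 × (48292/556.421) = 0.11.

0.11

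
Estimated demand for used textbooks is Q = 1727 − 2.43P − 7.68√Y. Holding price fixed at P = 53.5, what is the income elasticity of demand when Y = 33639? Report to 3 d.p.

-3.738

At P = 53.5, Y = 33639: Q = 188.411.
Holding P constant, ∂Q/∂Y = -7.68/(2√Y) = -0.0209368.
η_Y = (∂Q/∂Y)·(Y/Q) = -0.0209368 × (33639/188.411) = -3.738.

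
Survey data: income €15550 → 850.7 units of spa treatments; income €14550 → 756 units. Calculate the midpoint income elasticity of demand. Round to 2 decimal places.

1.77

ΔQ = 756 − 850.7 = -94.7; midpoint Q̄ = (850.7 + 756)/2 = 803.35.
ΔI = 14550 − 15550 = -1000; midpoint Ī = (15550 + 14550)/2 = 15050.
η = (ΔQ/Q̄) ÷ (ΔI/Ī) = (-94.7/803.35) ÷ (-1000/15050) = 1.77.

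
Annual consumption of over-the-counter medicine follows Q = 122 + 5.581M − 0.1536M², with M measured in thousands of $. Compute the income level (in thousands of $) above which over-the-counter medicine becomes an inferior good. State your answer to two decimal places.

dQ/dM = 5.581 − 0.3072M.
The good is inferior where dQ/dM < 0. Setting dQ/dM = 0 gives M = 5.581 / 0.3072 = 18.17.

18.17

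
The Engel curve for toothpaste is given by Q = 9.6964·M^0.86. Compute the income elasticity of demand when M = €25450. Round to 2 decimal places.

For Q = A·M^β the income elasticity is constant and equal to β.
Here β = 0.86, so η = 0.86.

0.86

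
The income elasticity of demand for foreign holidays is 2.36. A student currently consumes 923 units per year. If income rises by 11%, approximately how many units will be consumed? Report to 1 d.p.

1162.6

%ΔQ ≈ η × %ΔI = 2.36 × 11% = 25.96%.
New Q ≈ 923 × (1 + 0.2596) = 1162.6.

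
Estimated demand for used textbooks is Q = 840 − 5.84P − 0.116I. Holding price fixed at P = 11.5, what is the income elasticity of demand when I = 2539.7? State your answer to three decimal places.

At P = 11.5, I = 2539.7: Q = 478.235.
Holding P constant, ∂Q/∂I = −0.116.
η_I = (∂Q/∂I)·(I/Q) = -0.116 × (2539.7/478.235) = -0.616.

-0.616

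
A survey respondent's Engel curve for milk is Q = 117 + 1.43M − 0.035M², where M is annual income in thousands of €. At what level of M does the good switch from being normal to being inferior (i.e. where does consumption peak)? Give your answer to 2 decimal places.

20.43

dQ/dM = 1.43 − 0.07M.
The good is inferior where dQ/dM < 0. Setting dQ/dM = 0 gives M = 1.43 / 0.07 = 20.43.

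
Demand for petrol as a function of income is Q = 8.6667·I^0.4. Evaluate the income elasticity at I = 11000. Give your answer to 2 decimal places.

For Q = A·I^β the income elasticity is constant and equal to β.
Here β = 0.4, so η = 0.40.

0.40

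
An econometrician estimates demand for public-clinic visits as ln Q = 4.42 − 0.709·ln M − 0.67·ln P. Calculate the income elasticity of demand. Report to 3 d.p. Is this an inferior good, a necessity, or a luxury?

In a log-linear demand, the coefficient on ln M is the income elasticity.
So η = -0.709.
η < 0 ⇒ inferior good.

-0.709 (inferior good)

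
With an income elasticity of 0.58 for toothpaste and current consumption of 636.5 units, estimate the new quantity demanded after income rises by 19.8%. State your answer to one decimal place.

709.6

%ΔQ ≈ η × %ΔI = 0.58 × 19.8% = 11.484%.
New Q ≈ 636.5 × (1 + 0.11484) = 709.6.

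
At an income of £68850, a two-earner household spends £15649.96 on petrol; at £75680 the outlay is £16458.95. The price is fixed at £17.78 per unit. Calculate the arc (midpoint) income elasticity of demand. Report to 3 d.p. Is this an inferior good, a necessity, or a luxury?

With a constant price, Q₁ = 15649.96/17.78 = 880.200 and Q₂ = 16458.95/17.78 = 925.700 (equivalently, work directly with expenditure since P cancels).
Midpoint %ΔQ = (16458.95 − 15649.96)/16054.46 = 0.05039; midpoint %ΔI = (75680 − 68850)/72265 = 0.09451.
η = 0.05039 / 0.09451 = 0.533.
0 < η < 1 ⇒ necessity.

0.533 (necessity)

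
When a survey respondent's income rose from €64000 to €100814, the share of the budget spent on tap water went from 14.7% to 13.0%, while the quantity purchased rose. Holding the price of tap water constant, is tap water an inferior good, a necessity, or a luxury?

necessity

Quantity rises but the budget share falls as income rises, so 0 < η < 1.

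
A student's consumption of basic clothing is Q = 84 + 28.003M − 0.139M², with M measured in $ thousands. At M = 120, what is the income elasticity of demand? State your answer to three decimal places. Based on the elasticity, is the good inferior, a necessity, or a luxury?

-0.446 (inferior good)

At M = 120: Q = 1442.7600.
dQ/dM = 28.003 − 0.278M = -5.35700.
η = (dQ/dM)·(M/Q) = -5.35700 × (120/1442.7600) = -0.446.
η < 0 ⇒ inferior good.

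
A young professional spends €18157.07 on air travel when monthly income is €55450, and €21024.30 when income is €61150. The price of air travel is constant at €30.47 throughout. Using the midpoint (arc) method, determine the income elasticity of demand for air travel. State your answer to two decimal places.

With a constant price, Q₁ = 18157.07/30.47 = 595.900 and Q₂ = 21024.30/30.47 = 690.000 (equivalently, work directly with expenditure since P cancels).
Midpoint %ΔQ = (21024.30 − 18157.07)/19590.68 = 0.14636; midpoint %ΔI = (61150 − 55450)/58300 = 0.09777.
η = 0.14636 / 0.09777 = 1.50.

1.50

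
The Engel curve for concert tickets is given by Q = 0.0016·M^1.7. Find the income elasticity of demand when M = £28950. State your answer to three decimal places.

1.700

For Q = A·M^β the income elasticity is constant and equal to β.
Here β = 1.7, so η = 1.700.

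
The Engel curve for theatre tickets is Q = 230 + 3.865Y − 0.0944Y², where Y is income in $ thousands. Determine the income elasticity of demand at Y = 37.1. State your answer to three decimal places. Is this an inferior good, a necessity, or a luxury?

At Y = 37.1: Q = 243.4584.
dQ/dY = 3.865 − 0.1888Y = -3.13948.
η = (dQ/dY)·(Y/Q) = -3.13948 × (37.1/243.4584) = -0.478.
η < 0 ⇒ inferior good.

-0.478 (inferior good)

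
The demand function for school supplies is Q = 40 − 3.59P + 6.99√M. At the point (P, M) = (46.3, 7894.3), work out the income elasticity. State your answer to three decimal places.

At P = 46.3, M = 7894.3: Q = 494.844.
Holding P constant, ∂Q/∂M = 6.99/(2√M) = 0.039336.
η_M = (∂Q/∂M)·(M/Q) = 0.039336 × (7894.3/494.844) = 0.628.

0.628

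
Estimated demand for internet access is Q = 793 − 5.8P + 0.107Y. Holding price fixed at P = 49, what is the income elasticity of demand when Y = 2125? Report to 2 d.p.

At P = 49, Y = 2125: Q = 736.175.
Holding P constant, ∂Q/∂Y = 0.107.
η_Y = (∂Q/∂Y)·(Y/Q) = 0.107 × (2125/736.175) = 0.31.

0.31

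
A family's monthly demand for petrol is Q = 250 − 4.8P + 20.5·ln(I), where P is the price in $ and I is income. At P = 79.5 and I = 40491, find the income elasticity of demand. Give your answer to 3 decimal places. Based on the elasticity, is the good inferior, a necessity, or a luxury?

0.239 (necessity)

At P = 79.5, I = 40491: Q = 85.881.
Holding P constant, ∂Q/∂I = 20.5/I = 0.000506285.
η_I = (∂Q/∂I)·(I/Q) = 0.000506285 × (40491/85.881) = 0.239.
Since 0 < η < 1, this is a necessity.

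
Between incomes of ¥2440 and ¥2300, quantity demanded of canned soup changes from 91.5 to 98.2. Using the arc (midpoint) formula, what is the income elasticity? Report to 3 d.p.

-1.196

ΔQ = 98.2 − 91.5 = 6.7; midpoint Q̄ = (91.5 + 98.2)/2 = 94.85.
ΔI = 2300 − 2440 = -140; midpoint Ī = (2440 + 2300)/2 = 2370.
η = (ΔQ/Q̄) ÷ (ΔI/Ī) = (6.7/94.85) ÷ (-140/2370) = -1.196.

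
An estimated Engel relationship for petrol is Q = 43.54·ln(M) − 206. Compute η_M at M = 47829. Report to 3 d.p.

0.165

At M = 47829: Q = 263.160.
dQ/dM = 43.54/M = 0.000910326 at this income.
η = (dQ/dM)·(M/Q) = 0.000910326 × (47829/263.160) = 0.165.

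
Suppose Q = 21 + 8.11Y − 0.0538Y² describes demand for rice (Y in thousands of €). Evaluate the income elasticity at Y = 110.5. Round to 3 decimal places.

At Y = 110.5: Q = 260.2436.
dQ/dY = 8.11 − 0.1076Y = -3.77980.
η = (dQ/dY)·(Y/Q) = -3.77980 × (110.5/260.2436) = -1.605.

-1.605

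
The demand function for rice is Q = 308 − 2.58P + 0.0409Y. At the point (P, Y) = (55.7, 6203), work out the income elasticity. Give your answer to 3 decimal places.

0.607

At P = 55.7, Y = 6203: Q = 417.997.
Holding P constant, ∂Q/∂Y = 0.0409.
η_Y = (∂Q/∂Y)·(Y/Q) = 0.0409 × (6203/417.997) = 0.607.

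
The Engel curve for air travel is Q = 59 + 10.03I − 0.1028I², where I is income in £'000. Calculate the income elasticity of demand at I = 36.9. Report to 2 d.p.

At I = 36.9: Q = 289.1335.
dQ/dI = 10.03 − 0.2056I = 2.44336.
η = (dQ/dI)·(I/Q) = 2.44336 × (36.9/289.1335) = 0.31.

0.31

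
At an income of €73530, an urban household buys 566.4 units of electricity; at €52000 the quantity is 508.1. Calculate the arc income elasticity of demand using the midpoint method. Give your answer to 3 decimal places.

0.316

ΔQ = 508.1 − 566.4 = -58.3; midpoint Q̄ = (566.4 + 508.1)/2 = 537.25.
ΔI = 52000 − 73530 = -21530; midpoint Ī = (73530 + 52000)/2 = 62765.
η = (ΔQ/Q̄) ÷ (ΔI/Ī) = (-58.3/537.25) ÷ (-21530/62765) = 0.316.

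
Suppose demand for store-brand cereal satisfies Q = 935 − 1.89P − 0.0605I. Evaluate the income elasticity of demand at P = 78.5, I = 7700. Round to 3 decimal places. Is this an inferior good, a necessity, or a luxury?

At P = 78.5, I = 7700: Q = 320.785.
Holding P constant, ∂Q/∂I = −0.0605.
η_I = (∂Q/∂I)·(I/Q) = -0.0605 × (7700/320.785) = -1.452.
Since η < 0, this is an inferior good.

-1.452 (inferior good)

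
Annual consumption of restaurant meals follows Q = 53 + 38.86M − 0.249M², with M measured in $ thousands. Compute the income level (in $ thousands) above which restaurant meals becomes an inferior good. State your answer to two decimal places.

dQ/dM = 38.86 − 0.498M.
The good is inferior where dQ/dM < 0. Setting dQ/dM = 0 gives M = 38.86 / 0.498 = 78.03.

78.03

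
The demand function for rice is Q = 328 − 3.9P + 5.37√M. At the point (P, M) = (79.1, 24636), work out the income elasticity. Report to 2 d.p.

At P = 79.1, M = 24636: Q = 862.378.
Holding P constant, ∂Q/∂M = 5.37/(2√M) = 0.0171064.
η_M = (∂Q/∂M)·(M/Q) = 0.0171064 × (24636/862.378) = 0.49.

0.49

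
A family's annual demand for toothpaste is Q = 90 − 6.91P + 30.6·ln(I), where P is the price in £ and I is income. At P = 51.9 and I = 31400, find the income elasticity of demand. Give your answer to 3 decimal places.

0.635

At P = 51.9, I = 31400: Q = 48.221.
Holding P constant, ∂Q/∂I = 30.6/I = 0.000974522.
η_I = (∂Q/∂I)·(I/Q) = 0.000974522 × (31400/48.221) = 0.635.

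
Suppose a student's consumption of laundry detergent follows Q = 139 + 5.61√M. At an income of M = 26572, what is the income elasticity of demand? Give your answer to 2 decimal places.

At M = 26572: Q = 1053.482.
dQ/dM = 5.61/(2√M) = 0.0172076 at this income.
η = (dQ/dM)·(M/Q) = 0.0172076 × (26572/1053.482) = 0.43.

0.43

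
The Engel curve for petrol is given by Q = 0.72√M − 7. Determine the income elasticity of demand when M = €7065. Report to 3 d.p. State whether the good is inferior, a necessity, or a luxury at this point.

At M = 7065: Q = 53.519.
dQ/dM = 0.72/(2√M) = 0.00428298 at this income.
η = (dQ/dM)·(M/Q) = 0.00428298 × (7065/53.519) = 0.565.
Since 0 < η < 1, the good is a necessity.

0.565 (necessity)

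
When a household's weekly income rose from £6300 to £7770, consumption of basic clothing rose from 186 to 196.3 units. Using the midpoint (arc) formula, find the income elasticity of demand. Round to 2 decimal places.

0.26

ΔQ = 196.3 − 186 = 10.3; midpoint Q̄ = (186 + 196.3)/2 = 191.15.
ΔI = 7770 − 6300 = 1470; midpoint Ī = (6300 + 7770)/2 = 7035.
η = (ΔQ/Q̄) ÷ (ΔI/Ī) = (10.3/191.15) ÷ (1470/7035) = 0.26.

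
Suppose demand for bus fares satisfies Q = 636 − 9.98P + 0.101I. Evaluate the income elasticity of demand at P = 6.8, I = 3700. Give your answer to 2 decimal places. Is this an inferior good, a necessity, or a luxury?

0.40 (necessity)

At P = 6.8, I = 3700: Q = 941.836.
Holding P constant, ∂Q/∂I = 0.101.
η_I = (∂Q/∂I)·(I/Q) = 0.101 × (3700/941.836) = 0.40.
Since 0 < η < 1, this is a necessity.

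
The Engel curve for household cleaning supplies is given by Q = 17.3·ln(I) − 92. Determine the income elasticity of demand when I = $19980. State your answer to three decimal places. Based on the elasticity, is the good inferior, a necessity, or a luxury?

At I = 19980: Q = 79.313.
dQ/dI = 17.3/I = 0.000865866 at this income.
η = (dQ/dI)·(I/Q) = 0.000865866 × (19980/79.313) = 0.218.
Since 0 < η < 1, the good is a necessity.

0.218 (necessity)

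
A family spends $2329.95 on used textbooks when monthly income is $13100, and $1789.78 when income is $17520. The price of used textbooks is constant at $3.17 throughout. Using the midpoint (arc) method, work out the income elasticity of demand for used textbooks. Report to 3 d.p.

With a constant price, Q₁ = 2329.95/3.17 = 735.000 and Q₂ = 1789.78/3.17 = 564.599 (equivalently, work directly with expenditure since P cancels).
Midpoint %ΔQ = (1789.78 − 2329.95)/2059.86 = -0.26224; midpoint %ΔI = (17520 − 13100)/15310 = 0.28870.
η = -0.26224 / 0.28870 = -0.908.

-0.908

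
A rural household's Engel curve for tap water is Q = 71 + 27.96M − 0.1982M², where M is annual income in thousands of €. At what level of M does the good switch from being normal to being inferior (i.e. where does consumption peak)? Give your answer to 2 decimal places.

dQ/dM = 27.96 − 0.3964M.
The good is inferior where dQ/dM < 0. Setting dQ/dM = 0 gives M = 27.96 / 0.3964 = 70.53.

70.53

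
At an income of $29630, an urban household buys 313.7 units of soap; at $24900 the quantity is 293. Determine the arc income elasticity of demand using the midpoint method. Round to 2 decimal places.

0.39

ΔQ = 293 − 313.7 = -20.7; midpoint Q̄ = (313.7 + 293)/2 = 303.35.
ΔI = 24900 − 29630 = -4730; midpoint Ī = (29630 + 24900)/2 = 27265.
η = (ΔQ/Q̄) ÷ (ΔI/Ī) = (-20.7/303.35) ÷ (-4730/27265) = 0.39.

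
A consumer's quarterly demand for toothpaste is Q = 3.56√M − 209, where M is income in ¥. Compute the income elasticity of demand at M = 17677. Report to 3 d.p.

0.895

At M = 17677: Q = 264.319.
dQ/dM = 3.56/(2√M) = 0.013388 at this income.
η = (dQ/dM)·(M/Q) = 0.013388 × (17677/264.319) = 0.895.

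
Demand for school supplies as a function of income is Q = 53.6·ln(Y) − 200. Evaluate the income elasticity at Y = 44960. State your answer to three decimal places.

At Y = 44960: Q = 374.245.
dQ/dY = 53.6/Y = 0.00119217 at this income.
η = (dQ/dY)·(Y/Q) = 0.00119217 × (44960/374.245) = 0.143.

0.143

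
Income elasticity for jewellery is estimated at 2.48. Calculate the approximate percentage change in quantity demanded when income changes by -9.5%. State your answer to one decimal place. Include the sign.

-23.6%

%ΔQ ≈ η × %ΔI = 2.48 × (-9.5%) = -23.6%.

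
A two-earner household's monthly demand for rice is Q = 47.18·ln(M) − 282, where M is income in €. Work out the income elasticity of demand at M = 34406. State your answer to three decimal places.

0.224

At M = 34406: Q = 210.842.
dQ/dM = 47.18/M = 0.00137127 at this income.
η = (dQ/dM)·(M/Q) = 0.00137127 × (34406/210.842) = 0.224.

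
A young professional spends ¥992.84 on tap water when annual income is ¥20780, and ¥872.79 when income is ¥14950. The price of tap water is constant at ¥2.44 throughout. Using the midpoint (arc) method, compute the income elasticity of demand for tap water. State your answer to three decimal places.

0.394

With a constant price, Q₁ = 992.84/2.44 = 406.902 and Q₂ = 872.79/2.44 = 357.701 (equivalently, work directly with expenditure since P cancels).
Midpoint %ΔQ = (872.79 − 992.84)/932.82 = -0.12870; midpoint %ΔI = (14950 − 20780)/17865 = -0.32634.
η = -0.12870 / -0.32634 = 0.394.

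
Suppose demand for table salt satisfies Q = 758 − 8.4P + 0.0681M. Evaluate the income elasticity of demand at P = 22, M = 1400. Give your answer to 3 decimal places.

At P = 22, M = 1400: Q = 668.540.
Holding P constant, ∂Q/∂M = 0.0681.
η_M = (∂Q/∂M)·(M/Q) = 0.0681 × (1400/668.540) = 0.143.

0.143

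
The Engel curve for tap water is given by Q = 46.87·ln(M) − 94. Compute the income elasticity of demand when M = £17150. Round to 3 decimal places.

0.129

At M = 17150: Q = 362.971.
dQ/dM = 46.87/M = 0.00273294 at this income.
η = (dQ/dM)·(M/Q) = 0.00273294 × (17150/362.971) = 0.129.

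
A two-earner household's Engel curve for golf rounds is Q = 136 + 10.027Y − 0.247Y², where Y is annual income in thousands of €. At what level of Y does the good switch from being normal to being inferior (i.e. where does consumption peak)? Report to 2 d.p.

dQ/dY = 10.027 − 0.494Y.
The good is inferior where dQ/dY < 0. Setting dQ/dY = 0 gives Y = 10.027 / 0.494 = 20.30.

20.30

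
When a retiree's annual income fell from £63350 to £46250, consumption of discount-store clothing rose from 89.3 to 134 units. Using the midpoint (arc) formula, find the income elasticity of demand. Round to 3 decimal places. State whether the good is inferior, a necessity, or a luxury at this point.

-1.283 (inferior good)

ΔQ = 134 − 89.3 = 44.7; midpoint Q̄ = (89.3 + 134)/2 = 111.65.
ΔI = 46250 − 63350 = -17100; midpoint Ī = (63350 + 46250)/2 = 54800.
η = (ΔQ/Q̄) ÷ (ΔI/Ī) = (44.7/111.65) ÷ (-17100/54800) = -1.283.
η < 0 ⇒ inferior good.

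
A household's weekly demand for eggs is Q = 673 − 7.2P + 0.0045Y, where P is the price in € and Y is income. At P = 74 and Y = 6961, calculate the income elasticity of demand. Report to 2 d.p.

0.18

At P = 74, Y = 6961: Q = 171.524.
Holding P constant, ∂Q/∂Y = 0.0045.
η_Y = (∂Q/∂Y)·(Y/Q) = 0.0045 × (6961/171.524) = 0.18.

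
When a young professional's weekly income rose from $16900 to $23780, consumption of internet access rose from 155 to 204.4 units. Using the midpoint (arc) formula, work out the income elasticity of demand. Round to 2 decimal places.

ΔQ = 204.4 − 155 = 49.4; midpoint Q̄ = (155 + 204.4)/2 = 179.7.
ΔI = 23780 − 16900 = 6880; midpoint Ī = (16900 + 23780)/2 = 20340.
η = (ΔQ/Q̄) ÷ (ΔI/Ī) = (49.4/179.7) ÷ (6880/20340) = 0.81.

0.81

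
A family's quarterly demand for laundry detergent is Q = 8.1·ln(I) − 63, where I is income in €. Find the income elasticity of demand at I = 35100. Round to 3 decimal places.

At I = 35100: Q = 21.774.
dQ/dI = 8.1/I = 0.000230769 at this income.
η = (dQ/dI)·(I/Q) = 0.000230769 × (35100/21.774) = 0.372.

0.372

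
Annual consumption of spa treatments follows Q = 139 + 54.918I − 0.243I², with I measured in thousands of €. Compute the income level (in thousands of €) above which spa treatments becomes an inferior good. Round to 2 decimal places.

113.00

dQ/dI = 54.918 − 0.486I.
The good is inferior where dQ/dI < 0. Setting dQ/dI = 0 gives I = 54.918 / 0.486 = 113.00.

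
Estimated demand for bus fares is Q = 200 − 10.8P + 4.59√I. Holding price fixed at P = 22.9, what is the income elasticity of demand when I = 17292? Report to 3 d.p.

At P = 22.9, I = 17292: Q = 556.261.
Holding P constant, ∂Q/∂I = 4.59/(2√I) = 0.0174526.
η_I = (∂Q/∂I)·(I/Q) = 0.0174526 × (17292/556.261) = 0.543.

0.543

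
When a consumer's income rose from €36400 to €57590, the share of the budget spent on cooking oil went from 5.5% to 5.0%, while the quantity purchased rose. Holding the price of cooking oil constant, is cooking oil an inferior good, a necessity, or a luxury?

Quantity rises but the budget share falls as income rises, so 0 < η < 1.

necessity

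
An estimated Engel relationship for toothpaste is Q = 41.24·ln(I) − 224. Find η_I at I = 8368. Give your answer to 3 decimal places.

At I = 8368: Q = 148.487.
dQ/dI = 41.24/I = 0.0049283 at this income.
η = (dQ/dI)·(I/Q) = 0.0049283 × (8368/148.487) = 0.278.

0.278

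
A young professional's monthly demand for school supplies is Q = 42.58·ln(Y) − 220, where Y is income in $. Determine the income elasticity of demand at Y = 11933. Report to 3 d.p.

At Y = 11933: Q = 179.701.
dQ/dY = 42.58/Y = 0.00356826 at this income.
η = (dQ/dY)·(Y/Q) = 0.00356826 × (11933/179.701) = 0.237.

0.237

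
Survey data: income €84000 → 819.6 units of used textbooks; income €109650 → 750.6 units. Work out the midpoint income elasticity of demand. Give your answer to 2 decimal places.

-0.33

ΔQ = 750.6 − 819.6 = -69; midpoint Q̄ = (819.6 + 750.6)/2 = 785.1.
ΔI = 109650 − 84000 = 25650; midpoint Ī = (84000 + 109650)/2 = 96825.
η = (ΔQ/Q̄) ÷ (ΔI/Ī) = (-69/785.1) ÷ (25650/96825) = -0.33.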